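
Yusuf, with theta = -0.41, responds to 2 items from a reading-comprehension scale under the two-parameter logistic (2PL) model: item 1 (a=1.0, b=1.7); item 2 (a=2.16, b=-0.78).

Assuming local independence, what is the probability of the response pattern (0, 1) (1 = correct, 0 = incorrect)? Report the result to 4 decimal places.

0.6152

P(theta) = 1 / (1 + exp(−a(theta − b)))
P_1 = 1/(1+e^{2.1100}) = 0.1081
P_2 = 1/(1+e^{-0.7992}) = 0.6898
L = (1−P_1) × P_2 = 0.8919 × 0.6898 = 0.61522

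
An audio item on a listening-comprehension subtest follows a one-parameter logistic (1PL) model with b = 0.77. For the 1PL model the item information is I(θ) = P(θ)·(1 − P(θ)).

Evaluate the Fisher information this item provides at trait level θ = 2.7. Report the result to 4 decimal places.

0.1107

P = 1/(1+e^{-1.9300}) = 0.8732
P(1−P) = 0.8732 × 0.1268 = 0.1107
I = P(1−P) = 0.11068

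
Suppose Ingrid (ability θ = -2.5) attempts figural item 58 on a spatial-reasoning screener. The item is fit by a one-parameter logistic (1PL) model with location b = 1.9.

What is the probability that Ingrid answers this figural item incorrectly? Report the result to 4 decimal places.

0.9879

P(θ) = 1 / (1 + exp(−(θ − b)))
Exponent: (-2.5 − 1.9) = -4.4000
1/(1 + e^{4.4000}) = 0.0121
P = 0.0121
P(incorrect) = 1 − 0.0121 = 0.9879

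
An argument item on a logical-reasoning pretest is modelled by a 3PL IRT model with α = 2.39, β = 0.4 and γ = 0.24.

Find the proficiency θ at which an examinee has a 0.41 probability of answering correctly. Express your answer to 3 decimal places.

-0.121

P(θ) = γ + (1 − γ) · 1 / (1 + exp(−α(θ − β)))
Remove guessing floor: (0.41 − 0.24)/(1 − 0.24) = 0.2237
logit = ln(0.2237/0.7763) = -1.2443
θ = β + logit/(α) = 0.4 + (-1.2443)/2.3900 = -0.1206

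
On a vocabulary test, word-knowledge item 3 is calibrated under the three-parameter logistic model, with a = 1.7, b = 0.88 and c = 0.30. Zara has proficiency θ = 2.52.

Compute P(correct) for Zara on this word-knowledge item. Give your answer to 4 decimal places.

0.9594

P(θ) = c + (1 − c) · 1 / (1 + exp(−a(θ − b)))
Exponent: 1.7 × (2.52 − 0.88) = 2.7880
1/(1 + e^{-2.7880}) = 0.9420
P = 0.30 + 0.70 × 0.9420 = 0.9594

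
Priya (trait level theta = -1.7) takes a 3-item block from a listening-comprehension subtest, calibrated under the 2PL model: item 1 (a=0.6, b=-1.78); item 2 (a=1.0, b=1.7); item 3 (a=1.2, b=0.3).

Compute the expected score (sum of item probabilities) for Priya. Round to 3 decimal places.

P(theta) = 1 / (1 + exp(−a(theta − b)))
P_1 = 1/(1+e^{-0.0480}) = 0.5120
P_2 = 1/(1+e^{3.4000}) = 0.0323
P_3 = 1/(1+e^{2.4000}) = 0.0832
E[score] = 0.5120 + 0.0323 + 0.0832 = 0.6275

0.627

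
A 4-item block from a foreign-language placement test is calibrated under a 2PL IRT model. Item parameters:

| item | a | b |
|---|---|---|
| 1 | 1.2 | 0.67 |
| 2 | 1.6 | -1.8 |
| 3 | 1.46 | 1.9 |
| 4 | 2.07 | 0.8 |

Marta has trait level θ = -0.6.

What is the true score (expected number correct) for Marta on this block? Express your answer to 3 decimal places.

1.129

P(θ) = 1 / (1 + exp(−a(θ − b)))
P_1 = 1/(1+e^{1.5240}) = 0.1789
P_2 = 1/(1+e^{-1.9200}) = 0.8721
P_3 = 1/(1+e^{3.6500}) = 0.0253
P_4 = 1/(1+e^{2.8980}) = 0.0523
E[score] = 0.1789 + 0.8721 + 0.0253 + 0.0523 = 1.1286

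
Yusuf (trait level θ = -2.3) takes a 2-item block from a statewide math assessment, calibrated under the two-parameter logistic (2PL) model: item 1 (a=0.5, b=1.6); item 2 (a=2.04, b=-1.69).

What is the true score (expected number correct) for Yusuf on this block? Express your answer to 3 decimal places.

P(θ) = 1 / (1 + exp(−a(θ − b)))
P_1 = 1/(1+e^{1.9500}) = 0.1246
P_2 = 1/(1+e^{1.2444}) = 0.2237
E[score] = 0.1246 + 0.2237 = 0.3482

0.348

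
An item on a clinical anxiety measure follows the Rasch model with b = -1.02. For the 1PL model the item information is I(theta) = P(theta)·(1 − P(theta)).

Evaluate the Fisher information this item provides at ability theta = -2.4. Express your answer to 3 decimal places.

P = 1/(1+e^{1.3800}) = 0.2010
P(1−P) = 0.2010 × 0.7990 = 0.1606
I = P(1−P) = 0.16060

0.161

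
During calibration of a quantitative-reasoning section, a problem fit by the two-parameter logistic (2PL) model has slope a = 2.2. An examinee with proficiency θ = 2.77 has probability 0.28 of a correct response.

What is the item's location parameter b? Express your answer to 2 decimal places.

P(θ) = 1 / (1 + exp(−a(θ − b)))
logit(0.28) = ln(0.28/0.72) = -0.9445
b = θ − logit/(a) = 2.77 − (-0.9445)/2.2000 = 3.1993

3.20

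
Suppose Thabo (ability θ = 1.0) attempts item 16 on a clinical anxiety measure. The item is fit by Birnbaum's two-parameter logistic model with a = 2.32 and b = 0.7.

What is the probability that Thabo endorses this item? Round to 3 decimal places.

P(θ) = 1 / (1 + exp(−a(θ − b)))
Exponent: 2.32 × (1.0 − 0.7) = 0.6960
1/(1 + e^{-0.6960}) = 0.6673

0.667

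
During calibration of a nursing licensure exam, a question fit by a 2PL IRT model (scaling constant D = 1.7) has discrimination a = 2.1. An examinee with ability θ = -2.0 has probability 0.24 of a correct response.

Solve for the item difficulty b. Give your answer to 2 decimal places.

P(θ) = 1 / (1 + exp(−D·a(θ − b)))
logit(0.24) = ln(0.24/0.76) = -1.1527
b = θ − logit/(1.7·a) = -2.0 − (-1.1527)/3.5700 = -1.6771

-1.68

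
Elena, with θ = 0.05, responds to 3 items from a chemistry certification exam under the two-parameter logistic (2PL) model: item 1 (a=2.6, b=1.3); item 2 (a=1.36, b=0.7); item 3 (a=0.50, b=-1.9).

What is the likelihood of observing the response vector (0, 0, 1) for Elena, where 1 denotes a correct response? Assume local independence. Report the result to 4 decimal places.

0.4947

P(θ) = 1 / (1 + exp(−a(θ − b)))
P_1 = 1/(1+e^{3.2500}) = 0.0373
P_2 = 1/(1+e^{0.8840}) = 0.2923
P_3 = 1/(1+e^{-0.9750}) = 0.7261
L = (1−P_1) × (1−P_2) × P_3 = 0.9627 × 0.7077 × 0.7261 = 0.49466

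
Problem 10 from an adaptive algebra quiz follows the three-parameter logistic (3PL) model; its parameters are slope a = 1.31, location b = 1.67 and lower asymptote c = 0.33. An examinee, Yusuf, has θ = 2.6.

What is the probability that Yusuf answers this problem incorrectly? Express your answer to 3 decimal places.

0.153

P(θ) = c + (1 − c) · 1 / (1 + exp(−a(θ − b)))
Exponent: 1.31 × (2.6 − 1.67) = 1.2183
1/(1 + e^{-1.2183}) = 0.7718
P = 0.33 + 0.67 × 0.7718 = 0.8471
P(incorrect) = 1 − 0.8471 = 0.1529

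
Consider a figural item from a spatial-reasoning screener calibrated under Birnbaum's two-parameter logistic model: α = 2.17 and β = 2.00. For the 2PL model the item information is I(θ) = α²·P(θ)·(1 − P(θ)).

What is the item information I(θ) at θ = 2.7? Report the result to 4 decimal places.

P = 1/(1+e^{-1.5190}) = 0.8204
P(1−P) = 0.8204 × 0.1796 = 0.1473
I = α² × P(1−P) = 2.17² × 0.1473 = 0.69385

0.6939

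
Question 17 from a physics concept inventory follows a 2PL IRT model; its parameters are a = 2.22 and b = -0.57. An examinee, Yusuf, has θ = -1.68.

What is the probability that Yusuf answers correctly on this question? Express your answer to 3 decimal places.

P(θ) = 1 / (1 + exp(−a(θ − b)))
Exponent: 2.22 × (-1.68 − (-0.57)) = -2.4642
1/(1 + e^{2.4642}) = 0.0784

0.078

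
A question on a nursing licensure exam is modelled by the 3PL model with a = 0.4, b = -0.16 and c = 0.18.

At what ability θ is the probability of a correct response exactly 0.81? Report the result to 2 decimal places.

2.84

P(θ) = c + (1 − c) · 1 / (1 + exp(−a(θ − b)))
Remove guessing floor: (0.81 − 0.18)/(1 − 0.18) = 0.7683
logit = ln(0.7683/0.2317) = 1.1987
θ = b + logit/(a) = -0.16 + 1.1987/0.4000 = 2.8367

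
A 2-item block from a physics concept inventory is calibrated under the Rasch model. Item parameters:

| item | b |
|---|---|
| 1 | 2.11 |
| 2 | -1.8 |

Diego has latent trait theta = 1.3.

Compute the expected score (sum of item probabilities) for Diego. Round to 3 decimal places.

P(theta) = 1 / (1 + exp(−(theta − b)))
P_1 = 1/(1+e^{0.8100}) = 0.3079
P_2 = 1/(1+e^{-3.1000}) = 0.9569
E[score] = 0.3079 + 0.9569 = 1.2648

1.265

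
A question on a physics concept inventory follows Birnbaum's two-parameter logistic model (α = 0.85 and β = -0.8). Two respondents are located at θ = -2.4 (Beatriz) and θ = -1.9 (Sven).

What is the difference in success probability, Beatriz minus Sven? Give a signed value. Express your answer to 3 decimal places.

P(θ) = 1 / (1 + exp(−α(θ − β)))
P(Beatriz) = 0.2042  [exponent -1.3600]
P(Sven) = 0.2819  [exponent -0.9350]
Difference = 0.2042 − 0.2819 = -0.0777

-0.078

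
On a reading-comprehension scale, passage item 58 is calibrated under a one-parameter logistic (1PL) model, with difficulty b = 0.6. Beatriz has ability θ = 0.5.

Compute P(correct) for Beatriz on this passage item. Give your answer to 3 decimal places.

P(θ) = 1 / (1 + exp(−(θ − b)))
Exponent: (0.5 − 0.6) = -0.1000
1/(1 + e^{0.1000}) = 0.4750
P = 0.4750

0.475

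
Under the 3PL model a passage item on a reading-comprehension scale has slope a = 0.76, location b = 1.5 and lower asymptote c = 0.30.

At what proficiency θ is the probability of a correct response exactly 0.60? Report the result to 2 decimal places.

1.12

P(θ) = c + (1 − c) · 1 / (1 + exp(−a(θ − b)))
Remove guessing floor: (0.60 − 0.30)/(1 − 0.30) = 0.4286
logit = ln(0.4286/0.5714) = -0.2877
θ = b + logit/(a) = 1.5 + (-0.2877)/0.7600 = 1.1215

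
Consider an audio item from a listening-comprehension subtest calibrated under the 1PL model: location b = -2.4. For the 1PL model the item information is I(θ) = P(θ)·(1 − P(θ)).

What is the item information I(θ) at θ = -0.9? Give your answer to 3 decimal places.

0.149

P = 1/(1+e^{-1.5000}) = 0.8176
P(1−P) = 0.8176 × 0.1824 = 0.1491
I = P(1−P) = 0.14915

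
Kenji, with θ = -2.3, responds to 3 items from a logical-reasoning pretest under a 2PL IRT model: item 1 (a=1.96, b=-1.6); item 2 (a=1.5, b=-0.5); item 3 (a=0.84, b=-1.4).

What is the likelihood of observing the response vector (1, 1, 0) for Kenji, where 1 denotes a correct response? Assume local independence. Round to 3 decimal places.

0.009

P(θ) = 1 / (1 + exp(−a(θ − b)))
P_1 = 1/(1+e^{1.3720}) = 0.2023
P_2 = 1/(1+e^{2.7000}) = 0.0630
P_3 = 1/(1+e^{0.7560}) = 0.3195
L = P_1 × P_2 × (1−P_3) = 0.2023 × 0.0630 × 0.6805 = 0.00867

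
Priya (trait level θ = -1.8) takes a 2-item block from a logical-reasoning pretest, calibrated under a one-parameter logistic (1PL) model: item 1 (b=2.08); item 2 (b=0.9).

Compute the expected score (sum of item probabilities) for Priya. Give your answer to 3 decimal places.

0.083

P(θ) = 1 / (1 + exp(−(θ − b)))
P_1 = 1/(1+e^{3.8800}) = 0.0202
P_2 = 1/(1+e^{2.7000}) = 0.0630
E[score] = 0.0202 + 0.0630 = 0.0832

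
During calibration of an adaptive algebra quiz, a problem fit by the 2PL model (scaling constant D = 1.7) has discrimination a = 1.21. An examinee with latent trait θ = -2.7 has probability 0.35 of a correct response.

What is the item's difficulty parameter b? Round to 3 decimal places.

P(θ) = 1 / (1 + exp(−D·a(θ − b)))
logit(0.35) = ln(0.35/0.65) = -0.6190
b = θ − logit/(1.7·a) = -2.7 − (-0.6190)/2.0570 = -2.3991

-2.399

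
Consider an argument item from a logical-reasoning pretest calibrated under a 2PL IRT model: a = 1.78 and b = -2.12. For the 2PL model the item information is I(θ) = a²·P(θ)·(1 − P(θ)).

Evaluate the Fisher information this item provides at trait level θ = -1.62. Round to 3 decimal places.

P = 1/(1+e^{-0.8900}) = 0.7089
P(1−P) = 0.7089 × 0.2911 = 0.2064
I = a² × P(1−P) = 1.78² × 0.2064 = 0.65385

0.654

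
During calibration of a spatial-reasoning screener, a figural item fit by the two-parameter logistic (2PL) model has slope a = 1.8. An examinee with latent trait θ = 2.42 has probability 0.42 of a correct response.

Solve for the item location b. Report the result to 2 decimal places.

2.60

P(θ) = 1 / (1 + exp(−a(θ − b)))
logit(0.42) = ln(0.42/0.58) = -0.3228
b = θ − logit/(a) = 2.42 − (-0.3228)/1.8000 = 2.5993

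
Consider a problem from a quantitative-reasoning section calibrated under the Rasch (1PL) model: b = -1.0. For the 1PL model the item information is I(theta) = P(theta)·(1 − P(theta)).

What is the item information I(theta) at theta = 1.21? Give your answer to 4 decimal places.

0.0891

P = 1/(1+e^{-2.2100}) = 0.9011
P(1−P) = 0.9011 × 0.0989 = 0.0891
I = P(1−P) = 0.08908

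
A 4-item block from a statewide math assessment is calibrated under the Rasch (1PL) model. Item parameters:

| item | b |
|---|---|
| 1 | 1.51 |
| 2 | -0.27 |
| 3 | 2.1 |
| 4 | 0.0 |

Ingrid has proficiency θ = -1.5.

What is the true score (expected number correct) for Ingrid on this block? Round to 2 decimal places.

P(θ) = 1 / (1 + exp(−(θ − b)))
P_1 = 1/(1+e^{3.0100}) = 0.0470
P_2 = 1/(1+e^{1.2300}) = 0.2262
P_3 = 1/(1+e^{3.6000}) = 0.0266
P_4 = 1/(1+e^{1.5000}) = 0.1824
E[score] = 0.0470 + 0.2262 + 0.0266 + 0.1824 = 0.4822

0.48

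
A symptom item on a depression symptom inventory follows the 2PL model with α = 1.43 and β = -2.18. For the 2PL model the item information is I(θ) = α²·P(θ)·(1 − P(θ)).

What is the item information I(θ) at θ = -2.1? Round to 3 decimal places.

P = 1/(1+e^{-0.1144}) = 0.5286
P(1−P) = 0.5286 × 0.4714 = 0.2492
I = α² × P(1−P) = 1.43² × 0.2492 = 0.50956

0.510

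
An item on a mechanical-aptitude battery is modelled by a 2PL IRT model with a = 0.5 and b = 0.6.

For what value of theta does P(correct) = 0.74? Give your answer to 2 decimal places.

2.69

P(theta) = 1 / (1 + exp(−a(theta − b)))
logit = ln(0.7400/0.2600) = 1.0460
theta = b + logit/(a) = 0.6 + 1.0460/0.5000 = 2.6919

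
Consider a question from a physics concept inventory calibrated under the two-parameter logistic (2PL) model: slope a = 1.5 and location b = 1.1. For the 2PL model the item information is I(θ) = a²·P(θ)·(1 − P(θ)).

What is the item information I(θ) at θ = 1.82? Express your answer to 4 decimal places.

P = 1/(1+e^{-1.0800}) = 0.7465
P(1−P) = 0.7465 × 0.2535 = 0.1892
I = a² × P(1−P) = 1.5² × 0.1892 = 0.42579

0.4258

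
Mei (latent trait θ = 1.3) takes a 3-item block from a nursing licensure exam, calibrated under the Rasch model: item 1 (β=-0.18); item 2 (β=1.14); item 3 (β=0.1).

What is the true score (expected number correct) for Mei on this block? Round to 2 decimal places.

P(θ) = 1 / (1 + exp(−(θ − β)))
P_1 = 1/(1+e^{-1.4800}) = 0.8146
P_2 = 1/(1+e^{-0.1600}) = 0.5399
P_3 = 1/(1+e^{-1.2000}) = 0.7685
E[score] = 0.8146 + 0.5399 + 0.7685 = 2.1230

2.12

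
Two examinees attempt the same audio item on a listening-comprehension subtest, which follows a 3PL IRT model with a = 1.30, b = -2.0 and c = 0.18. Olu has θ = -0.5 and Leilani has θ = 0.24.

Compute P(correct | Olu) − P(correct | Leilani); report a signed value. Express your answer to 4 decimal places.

-0.0599

P(θ) = c + (1 − c) · 1 / (1 + exp(−a(θ − b)))
P(Olu) = 0.8979  [exponent 1.9500]
P(Leilani) = 0.9577  [exponent 2.9120]
Difference = 0.8979 − 0.9577 = -0.0599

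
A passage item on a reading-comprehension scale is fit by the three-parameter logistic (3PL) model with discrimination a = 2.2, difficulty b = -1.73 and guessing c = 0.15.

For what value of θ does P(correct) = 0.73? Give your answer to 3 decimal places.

-1.382

P(θ) = c + (1 − c) · 1 / (1 + exp(−a(θ − b)))
Remove guessing floor: (0.73 − 0.15)/(1 − 0.15) = 0.6824
logit = ln(0.6824/0.3176) = 0.7646
θ = b + logit/(a) = -1.73 + 0.7646/2.2000 = -1.3825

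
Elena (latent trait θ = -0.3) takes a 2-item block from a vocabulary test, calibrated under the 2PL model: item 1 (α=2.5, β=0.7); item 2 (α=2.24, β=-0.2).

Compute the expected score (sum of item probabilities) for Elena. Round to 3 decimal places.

0.520

P(θ) = 1 / (1 + exp(−α(θ − β)))
P_1 = 1/(1+e^{2.5000}) = 0.0759
P_2 = 1/(1+e^{0.2240}) = 0.4442
E[score] = 0.0759 + 0.4442 = 0.5201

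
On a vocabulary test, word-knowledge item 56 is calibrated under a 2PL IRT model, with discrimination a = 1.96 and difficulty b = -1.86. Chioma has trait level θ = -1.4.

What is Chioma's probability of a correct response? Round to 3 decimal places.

0.711

P(θ) = 1 / (1 + exp(−a(θ − b)))
Exponent: 1.96 × (-1.4 − (-1.86)) = 0.9016
1/(1 + e^{-0.9016}) = 0.7113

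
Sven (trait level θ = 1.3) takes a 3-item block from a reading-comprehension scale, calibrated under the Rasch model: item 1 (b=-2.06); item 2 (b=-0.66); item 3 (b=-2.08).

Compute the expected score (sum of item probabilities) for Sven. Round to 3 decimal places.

P(θ) = 1 / (1 + exp(−(θ − b)))
P_1 = 1/(1+e^{-3.3600}) = 0.9664
P_2 = 1/(1+e^{-1.9600}) = 0.8765
P_3 = 1/(1+e^{-3.3800}) = 0.9671
E[score] = 0.9664 + 0.8765 + 0.9671 = 2.8100

2.810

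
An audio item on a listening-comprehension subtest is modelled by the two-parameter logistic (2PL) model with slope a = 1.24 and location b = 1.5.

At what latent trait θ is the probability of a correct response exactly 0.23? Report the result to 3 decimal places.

0.526

P(θ) = 1 / (1 + exp(−a(θ − b)))
logit = ln(0.2300/0.7700) = -1.2083
θ = b + logit/(a) = 1.5 + (-1.2083)/1.2400 = 0.5256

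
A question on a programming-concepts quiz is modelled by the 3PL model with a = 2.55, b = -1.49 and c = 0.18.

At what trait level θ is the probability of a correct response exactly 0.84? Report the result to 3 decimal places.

P(θ) = c + (1 − c) · 1 / (1 + exp(−a(θ − b)))
Remove guessing floor: (0.84 − 0.18)/(1 − 0.18) = 0.8049
logit = ln(0.8049/0.1951) = 1.4171
θ = b + logit/(a) = -1.49 + 1.4171/2.5500 = -0.9343

-0.934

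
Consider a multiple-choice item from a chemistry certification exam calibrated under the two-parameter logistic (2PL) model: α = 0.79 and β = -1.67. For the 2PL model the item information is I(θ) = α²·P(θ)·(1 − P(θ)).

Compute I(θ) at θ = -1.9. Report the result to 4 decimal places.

P = 1/(1+e^{0.1817}) = 0.4547
P(1−P) = 0.4547 × 0.5453 = 0.2479
I = α² × P(1−P) = 0.79² × 0.2479 = 0.15474

0.1547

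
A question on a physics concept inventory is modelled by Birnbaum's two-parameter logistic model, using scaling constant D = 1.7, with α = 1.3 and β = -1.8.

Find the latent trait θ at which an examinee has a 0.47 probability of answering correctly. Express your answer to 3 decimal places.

P(θ) = 1 / (1 + exp(−D·α(θ − β)))
logit = ln(0.4700/0.5300) = -0.1201
θ = β + logit/(1.7·α) = -1.8 + (-0.1201)/2.2100 = -1.8544

-1.854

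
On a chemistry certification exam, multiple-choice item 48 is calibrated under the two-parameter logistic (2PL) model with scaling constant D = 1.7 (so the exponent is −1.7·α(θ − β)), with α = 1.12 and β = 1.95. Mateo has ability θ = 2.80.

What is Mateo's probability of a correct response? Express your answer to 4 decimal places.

0.8346

P(θ) = 1 / (1 + exp(−D·α(θ − β)))
Exponent: 1.7 × 1.12 × (2.80 − 1.95) = 1.6184
1/(1 + e^{-1.6184}) = 0.8346
P = 0.8346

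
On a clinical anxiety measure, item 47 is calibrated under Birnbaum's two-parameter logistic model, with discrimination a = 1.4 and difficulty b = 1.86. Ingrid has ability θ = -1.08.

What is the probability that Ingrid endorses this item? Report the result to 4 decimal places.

P(θ) = 1 / (1 + exp(−a(θ − b)))
Exponent: 1.4 × (-1.08 − 1.86) = -4.1160
1/(1 + e^{4.1160}) = 0.0160

0.0160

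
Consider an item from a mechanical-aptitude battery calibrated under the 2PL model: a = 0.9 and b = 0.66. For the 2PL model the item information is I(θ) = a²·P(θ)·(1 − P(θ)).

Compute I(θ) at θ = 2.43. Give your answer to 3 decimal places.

P = 1/(1+e^{-1.5930}) = 0.8310
P(1−P) = 0.8310 × 0.1690 = 0.1404
I = a² × P(1−P) = 0.9² × 0.1404 = 0.11374

0.114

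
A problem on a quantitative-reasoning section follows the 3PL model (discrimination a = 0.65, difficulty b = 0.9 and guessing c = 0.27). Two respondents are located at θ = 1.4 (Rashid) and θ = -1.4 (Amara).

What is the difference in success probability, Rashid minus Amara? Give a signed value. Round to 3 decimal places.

P(θ) = c + (1 − c) · 1 / (1 + exp(−a(θ − b)))
P(Rashid) = 0.6938  [exponent 0.3250]
P(Amara) = 0.4037  [exponent -1.4950]
Difference = 0.6938 − 0.4037 = 0.2901

0.290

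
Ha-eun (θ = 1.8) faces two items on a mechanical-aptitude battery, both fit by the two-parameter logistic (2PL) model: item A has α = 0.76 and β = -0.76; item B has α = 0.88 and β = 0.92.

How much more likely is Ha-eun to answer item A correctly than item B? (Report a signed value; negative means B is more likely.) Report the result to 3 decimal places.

0.190

P(θ) = 1 / (1 + exp(−α(θ − β)))
P_A = 0.8750
P_B = 0.6845
P_A − P_B = 0.1905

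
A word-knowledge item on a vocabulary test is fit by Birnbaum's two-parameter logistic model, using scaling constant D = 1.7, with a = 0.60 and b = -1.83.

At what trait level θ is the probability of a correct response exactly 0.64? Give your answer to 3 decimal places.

-1.266

P(θ) = 1 / (1 + exp(−D·a(θ − b)))
logit = ln(0.6400/0.3600) = 0.5754
θ = b + logit/(1.7·a) = -1.83 + 0.5754/1.0200 = -1.2659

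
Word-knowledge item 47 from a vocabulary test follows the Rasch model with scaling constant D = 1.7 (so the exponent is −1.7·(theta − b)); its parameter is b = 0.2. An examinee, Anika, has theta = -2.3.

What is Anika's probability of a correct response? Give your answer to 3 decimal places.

P(theta) = 1 / (1 + exp(−D·(theta − b)))
Exponent: 1.7 × (-2.3 − 0.2) = -4.2500
1/(1 + e^{4.2500}) = 0.0141
P = 0.0141

0.014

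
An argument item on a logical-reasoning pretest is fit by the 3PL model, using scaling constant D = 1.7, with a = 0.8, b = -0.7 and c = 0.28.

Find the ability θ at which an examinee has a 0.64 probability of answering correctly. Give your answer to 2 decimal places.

P(θ) = c + (1 − c) · 1 / (1 + exp(−D·a(θ − b)))
Remove guessing floor: (0.64 − 0.28)/(1 − 0.28) = 0.5000
logit = ln(0.5000/0.5000) = 0.0000
θ = b + logit/(1.7·a) = -0.7 + 0.0000/1.3600 = -0.7000

-0.70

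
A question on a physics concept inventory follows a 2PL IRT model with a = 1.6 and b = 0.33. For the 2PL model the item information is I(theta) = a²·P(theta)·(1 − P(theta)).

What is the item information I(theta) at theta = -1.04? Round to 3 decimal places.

0.231

P = 1/(1+e^{2.1920}) = 0.1005
P(1−P) = 0.1005 × 0.8995 = 0.0904
I = a² × P(1−P) = 1.6² × 0.0904 = 0.23136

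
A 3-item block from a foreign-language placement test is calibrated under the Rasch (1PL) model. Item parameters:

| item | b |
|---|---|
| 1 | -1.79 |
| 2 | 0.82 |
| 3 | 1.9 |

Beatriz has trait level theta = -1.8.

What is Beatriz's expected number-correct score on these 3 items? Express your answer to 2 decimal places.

P(theta) = 1 / (1 + exp(−(theta − b)))
P_1 = 1/(1+e^{0.0100}) = 0.4975
P_2 = 1/(1+e^{2.6200}) = 0.0679
P_3 = 1/(1+e^{3.7000}) = 0.0241
E[score] = 0.4975 + 0.0679 + 0.0241 = 0.5895

0.59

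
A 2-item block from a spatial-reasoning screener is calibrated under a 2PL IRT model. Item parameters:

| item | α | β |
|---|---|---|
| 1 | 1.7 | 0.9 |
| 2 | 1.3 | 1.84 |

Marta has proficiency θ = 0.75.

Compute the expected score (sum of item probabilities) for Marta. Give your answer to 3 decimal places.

0.632

P(θ) = 1 / (1 + exp(−α(θ − β)))
P_1 = 1/(1+e^{0.2550}) = 0.4366
P_2 = 1/(1+e^{1.4170}) = 0.1951
E[score] = 0.4366 + 0.1951 = 0.6317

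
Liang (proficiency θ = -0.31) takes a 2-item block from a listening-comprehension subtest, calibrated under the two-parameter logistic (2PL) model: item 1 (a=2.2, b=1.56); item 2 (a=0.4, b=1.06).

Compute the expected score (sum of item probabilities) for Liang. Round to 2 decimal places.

0.38

P(θ) = 1 / (1 + exp(−a(θ − b)))
P_1 = 1/(1+e^{4.1140}) = 0.0161
P_2 = 1/(1+e^{0.5480}) = 0.3663
E[score] = 0.0161 + 0.3663 = 0.3824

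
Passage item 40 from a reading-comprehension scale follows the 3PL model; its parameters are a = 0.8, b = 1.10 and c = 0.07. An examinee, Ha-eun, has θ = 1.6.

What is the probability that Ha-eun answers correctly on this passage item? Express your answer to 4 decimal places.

P(θ) = c + (1 − c) · 1 / (1 + exp(−a(θ − b)))
Exponent: 0.8 × (1.6 − 1.10) = 0.4000
1/(1 + e^{-0.4000}) = 0.5987
P = 0.07 + 0.93 × 0.5987 = 0.6268

0.6268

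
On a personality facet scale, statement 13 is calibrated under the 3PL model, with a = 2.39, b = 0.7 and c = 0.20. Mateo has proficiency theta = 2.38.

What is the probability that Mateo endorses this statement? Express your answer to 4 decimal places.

0.9858

P(theta) = c + (1 − c) · 1 / (1 + exp(−a(theta − b)))
Exponent: 2.39 × (2.38 − 0.7) = 4.0152
1/(1 + e^{-4.0152}) = 0.9823
P = 0.20 + 0.80 × 0.9823 = 0.9858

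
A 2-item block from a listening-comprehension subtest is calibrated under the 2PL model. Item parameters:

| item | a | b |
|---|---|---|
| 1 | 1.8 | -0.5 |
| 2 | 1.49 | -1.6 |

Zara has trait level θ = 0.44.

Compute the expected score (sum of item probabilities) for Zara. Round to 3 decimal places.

1.799

P(θ) = 1 / (1 + exp(−a(θ − b)))
P_1 = 1/(1+e^{-1.6920}) = 0.8445
P_2 = 1/(1+e^{-3.0396}) = 0.9543
E[score] = 0.8445 + 0.9543 = 1.7988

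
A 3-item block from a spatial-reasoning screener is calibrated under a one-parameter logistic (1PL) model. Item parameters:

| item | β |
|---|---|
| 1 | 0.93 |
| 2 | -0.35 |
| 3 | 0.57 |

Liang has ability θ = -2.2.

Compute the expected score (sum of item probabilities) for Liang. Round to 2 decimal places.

P(θ) = 1 / (1 + exp(−(θ − β)))
P_1 = 1/(1+e^{3.1300}) = 0.0419
P_2 = 1/(1+e^{1.8500}) = 0.1359
P_3 = 1/(1+e^{2.7700}) = 0.0590
E[score] = 0.0419 + 0.1359 + 0.0590 = 0.2367

0.24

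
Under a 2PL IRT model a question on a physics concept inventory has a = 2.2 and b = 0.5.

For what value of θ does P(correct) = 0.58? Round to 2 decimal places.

P(θ) = 1 / (1 + exp(−a(θ − b)))
logit = ln(0.5800/0.4200) = 0.3228
θ = b + logit/(a) = 0.5 + 0.3228/2.2000 = 0.6467

0.65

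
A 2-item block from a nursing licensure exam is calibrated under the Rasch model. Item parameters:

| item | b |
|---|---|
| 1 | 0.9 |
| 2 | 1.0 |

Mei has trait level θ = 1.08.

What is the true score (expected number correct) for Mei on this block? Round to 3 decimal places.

1.065

P(θ) = 1 / (1 + exp(−(θ − b)))
P_1 = 1/(1+e^{-0.1800}) = 0.5449
P_2 = 1/(1+e^{-0.0800}) = 0.5200
E[score] = 0.5449 + 0.5200 = 1.0649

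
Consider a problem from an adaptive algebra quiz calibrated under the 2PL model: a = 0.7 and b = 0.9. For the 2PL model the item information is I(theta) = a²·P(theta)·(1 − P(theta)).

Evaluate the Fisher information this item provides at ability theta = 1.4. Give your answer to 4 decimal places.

P = 1/(1+e^{-0.3500}) = 0.5866
P(1−P) = 0.5866 × 0.4134 = 0.2425
I = a² × P(1−P) = 0.7² × 0.2425 = 0.11882

0.1188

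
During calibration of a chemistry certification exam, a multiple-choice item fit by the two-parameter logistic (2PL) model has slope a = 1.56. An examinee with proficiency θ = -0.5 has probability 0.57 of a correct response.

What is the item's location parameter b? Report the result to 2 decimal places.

-0.68

P(θ) = 1 / (1 + exp(−a(θ − b)))
logit(0.57) = ln(0.57/0.43) = 0.2819
b = θ − logit/(a) = -0.5 − 0.2819/1.5600 = -0.6807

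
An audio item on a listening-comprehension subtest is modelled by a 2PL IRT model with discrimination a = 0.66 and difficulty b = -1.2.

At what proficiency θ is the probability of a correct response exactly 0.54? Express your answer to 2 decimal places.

P(θ) = 1 / (1 + exp(−a(θ − b)))
logit = ln(0.5400/0.4600) = 0.1603
θ = b + logit/(a) = -1.2 + 0.1603/0.6600 = -0.9571

-0.96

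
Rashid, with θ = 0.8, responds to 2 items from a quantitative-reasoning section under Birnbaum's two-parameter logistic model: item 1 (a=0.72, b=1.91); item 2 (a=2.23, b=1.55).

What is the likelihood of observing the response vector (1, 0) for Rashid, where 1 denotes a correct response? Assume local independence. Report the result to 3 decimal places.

P(θ) = 1 / (1 + exp(−a(θ − b)))
P_1 = 1/(1+e^{0.7992}) = 0.3102
P_2 = 1/(1+e^{1.6725}) = 0.1581
L = P_1 × (1−P_2) = 0.3102 × 0.8419 = 0.26116

0.261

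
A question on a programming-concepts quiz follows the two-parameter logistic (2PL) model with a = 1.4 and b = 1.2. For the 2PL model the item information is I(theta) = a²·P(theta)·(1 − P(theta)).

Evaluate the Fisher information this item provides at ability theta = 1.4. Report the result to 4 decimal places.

0.4805

P = 1/(1+e^{-0.2800}) = 0.5695
P(1−P) = 0.5695 × 0.4305 = 0.2452
I = a² × P(1−P) = 1.4² × 0.2452 = 0.48052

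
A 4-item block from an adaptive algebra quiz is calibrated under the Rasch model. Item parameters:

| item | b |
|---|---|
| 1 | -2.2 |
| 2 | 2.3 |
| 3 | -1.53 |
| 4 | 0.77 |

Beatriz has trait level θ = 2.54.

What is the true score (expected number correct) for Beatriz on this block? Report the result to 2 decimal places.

P(θ) = 1 / (1 + exp(−(θ − b)))
P_1 = 1/(1+e^{-4.7400}) = 0.9913
P_2 = 1/(1+e^{-0.2400}) = 0.5597
P_3 = 1/(1+e^{-4.0700}) = 0.9832
P_4 = 1/(1+e^{-1.7700}) = 0.8545
E[score] = 0.9913 + 0.5597 + 0.9832 + 0.8545 = 3.3887

3.39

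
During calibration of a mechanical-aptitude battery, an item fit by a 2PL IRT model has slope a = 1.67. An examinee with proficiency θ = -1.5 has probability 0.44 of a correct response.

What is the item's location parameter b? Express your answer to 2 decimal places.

P(θ) = 1 / (1 + exp(−a(θ − b)))
logit(0.44) = ln(0.44/0.56) = -0.2412
b = θ − logit/(a) = -1.5 − (-0.2412)/1.6700 = -1.3556

-1.36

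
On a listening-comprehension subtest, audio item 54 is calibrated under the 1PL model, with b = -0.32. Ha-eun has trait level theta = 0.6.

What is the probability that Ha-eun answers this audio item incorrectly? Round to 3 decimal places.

0.285

P(theta) = 1 / (1 + exp(−(theta − b)))
Exponent: (0.6 − (-0.32)) = 0.9200
1/(1 + e^{-0.9200}) = 0.7150
P = 0.7150
P(incorrect) = 1 − 0.7150 = 0.2850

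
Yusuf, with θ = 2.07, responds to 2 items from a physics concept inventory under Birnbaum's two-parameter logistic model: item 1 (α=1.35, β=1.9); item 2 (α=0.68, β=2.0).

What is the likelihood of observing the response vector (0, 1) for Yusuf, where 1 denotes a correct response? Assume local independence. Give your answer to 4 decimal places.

P(θ) = 1 / (1 + exp(−α(θ − β)))
P_1 = 1/(1+e^{-0.2295}) = 0.5571
P_2 = 1/(1+e^{-0.0476}) = 0.5119
L = (1−P_1) × P_2 = 0.4429 × 0.5119 = 0.22671

0.2267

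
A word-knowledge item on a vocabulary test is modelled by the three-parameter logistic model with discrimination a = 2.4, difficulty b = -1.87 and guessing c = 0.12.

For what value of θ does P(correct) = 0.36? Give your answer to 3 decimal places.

-2.279

P(θ) = c + (1 − c) · 1 / (1 + exp(−a(θ − b)))
Remove guessing floor: (0.36 − 0.12)/(1 − 0.12) = 0.2727
logit = ln(0.2727/0.7273) = -0.9808
θ = b + logit/(a) = -1.87 + (-0.9808)/2.4000 = -2.2787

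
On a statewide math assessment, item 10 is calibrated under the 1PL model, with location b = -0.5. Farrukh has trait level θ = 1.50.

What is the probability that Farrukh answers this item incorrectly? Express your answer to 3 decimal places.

P(θ) = 1 / (1 + exp(−(θ − b)))
Exponent: (1.50 − (-0.5)) = 2.0000
1/(1 + e^{-2.0000}) = 0.8808
P = 0.8808
P(incorrect) = 1 − 0.8808 = 0.1192

0.119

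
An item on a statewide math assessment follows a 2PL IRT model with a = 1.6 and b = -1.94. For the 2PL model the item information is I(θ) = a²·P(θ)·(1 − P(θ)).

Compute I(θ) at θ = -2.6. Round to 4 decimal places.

0.4902

P = 1/(1+e^{1.0560}) = 0.2581
P(1−P) = 0.2581 × 0.7419 = 0.1915
I = a² × P(1−P) = 1.6² × 0.1915 = 0.49017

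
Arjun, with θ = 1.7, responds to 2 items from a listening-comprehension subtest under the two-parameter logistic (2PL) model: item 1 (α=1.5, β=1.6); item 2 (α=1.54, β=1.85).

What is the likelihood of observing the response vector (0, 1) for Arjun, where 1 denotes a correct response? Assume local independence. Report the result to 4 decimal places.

P(θ) = 1 / (1 + exp(−α(θ − β)))
P_1 = 1/(1+e^{-0.1500}) = 0.5374
P_2 = 1/(1+e^{0.2310}) = 0.4425
L = (1−P_1) × P_2 = 0.4626 × 0.4425 = 0.20469

0.2047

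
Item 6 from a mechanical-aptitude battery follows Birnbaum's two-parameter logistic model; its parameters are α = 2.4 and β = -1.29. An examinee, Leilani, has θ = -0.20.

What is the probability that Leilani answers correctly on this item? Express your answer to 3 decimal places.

P(θ) = 1 / (1 + exp(−α(θ − β)))
Exponent: 2.4 × (-0.20 − (-1.29)) = 2.6160
1/(1 + e^{-2.6160}) = 0.9319

0.932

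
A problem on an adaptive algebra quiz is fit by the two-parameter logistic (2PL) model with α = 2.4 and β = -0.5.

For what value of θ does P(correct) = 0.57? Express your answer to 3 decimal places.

P(θ) = 1 / (1 + exp(−α(θ − β)))
logit = ln(0.5700/0.4300) = 0.2819
θ = β + logit/(α) = -0.5 + 0.2819/2.4000 = -0.3826

-0.383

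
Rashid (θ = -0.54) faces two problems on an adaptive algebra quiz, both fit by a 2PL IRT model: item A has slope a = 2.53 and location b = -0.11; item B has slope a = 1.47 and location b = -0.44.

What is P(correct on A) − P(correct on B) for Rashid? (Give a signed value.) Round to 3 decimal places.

P(θ) = 1 / (1 + exp(−a(θ − b)))
P_A = 0.2520
P_B = 0.4633
P_A − P_B = -0.2113

-0.211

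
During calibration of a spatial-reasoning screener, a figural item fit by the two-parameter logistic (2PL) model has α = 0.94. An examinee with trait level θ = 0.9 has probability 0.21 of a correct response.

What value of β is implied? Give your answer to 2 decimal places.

2.31

P(θ) = 1 / (1 + exp(−α(θ − β)))
logit(0.21) = ln(0.21/0.79) = -1.3249
β = θ − logit/(α) = 0.9 − (-1.3249)/0.9400 = 2.3095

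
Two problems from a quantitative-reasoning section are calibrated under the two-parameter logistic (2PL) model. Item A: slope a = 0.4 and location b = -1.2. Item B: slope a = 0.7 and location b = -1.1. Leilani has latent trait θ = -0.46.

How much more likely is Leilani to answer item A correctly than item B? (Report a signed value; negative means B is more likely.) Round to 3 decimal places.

-0.037

P(θ) = 1 / (1 + exp(−a(θ − b)))
P_A = 0.5735
P_B = 0.6102
P_A − P_B = -0.0367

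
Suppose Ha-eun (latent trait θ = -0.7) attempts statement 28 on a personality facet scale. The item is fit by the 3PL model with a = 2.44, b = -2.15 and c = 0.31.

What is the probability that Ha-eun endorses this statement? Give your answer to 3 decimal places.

0.981

P(θ) = c + (1 − c) · 1 / (1 + exp(−a(θ − b)))
Exponent: 2.44 × (-0.7 − (-2.15)) = 3.5380
1/(1 + e^{-3.5380}) = 0.9717
P = 0.31 + 0.69 × 0.9717 = 0.9805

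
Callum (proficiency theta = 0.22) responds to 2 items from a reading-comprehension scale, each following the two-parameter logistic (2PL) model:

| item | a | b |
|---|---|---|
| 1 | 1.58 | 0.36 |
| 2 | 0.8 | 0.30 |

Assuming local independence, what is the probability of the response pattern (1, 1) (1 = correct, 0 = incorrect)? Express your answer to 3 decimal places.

P(theta) = 1 / (1 + exp(−a(theta − b)))
P_1 = 1/(1+e^{0.2212}) = 0.4449
P_2 = 1/(1+e^{0.0640}) = 0.4840
L = P_1 × P_2 = 0.4449 × 0.4840 = 0.21535

0.215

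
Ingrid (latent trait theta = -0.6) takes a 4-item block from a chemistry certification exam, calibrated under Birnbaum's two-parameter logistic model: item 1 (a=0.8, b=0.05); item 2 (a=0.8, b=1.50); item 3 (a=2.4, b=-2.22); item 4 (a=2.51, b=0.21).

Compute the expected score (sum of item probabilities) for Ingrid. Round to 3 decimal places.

1.626

P(theta) = 1 / (1 + exp(−a(theta − b)))
P_1 = 1/(1+e^{0.5200}) = 0.3729
P_2 = 1/(1+e^{1.6800}) = 0.1571
P_3 = 1/(1+e^{-3.8880}) = 0.9799
P_4 = 1/(1+e^{2.0331}) = 0.1158
E[score] = 0.3729 + 0.1571 + 0.9799 + 0.1158 = 1.6256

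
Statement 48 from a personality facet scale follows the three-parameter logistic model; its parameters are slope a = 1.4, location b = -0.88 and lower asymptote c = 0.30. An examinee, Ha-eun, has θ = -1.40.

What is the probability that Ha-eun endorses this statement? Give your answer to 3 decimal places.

0.528

P(θ) = c + (1 − c) · 1 / (1 + exp(−a(θ − b)))
Exponent: 1.4 × (-1.40 − (-0.88)) = -0.7280
1/(1 + e^{0.7280}) = 0.3256
P = 0.30 + 0.70 × 0.3256 = 0.5279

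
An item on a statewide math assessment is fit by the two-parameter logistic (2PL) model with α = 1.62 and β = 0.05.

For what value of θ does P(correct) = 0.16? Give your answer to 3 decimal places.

P(θ) = 1 / (1 + exp(−α(θ − β)))
logit = ln(0.1600/0.8400) = -1.6582
θ = β + logit/(α) = 0.05 + (-1.6582)/1.6200 = -0.9736

-0.974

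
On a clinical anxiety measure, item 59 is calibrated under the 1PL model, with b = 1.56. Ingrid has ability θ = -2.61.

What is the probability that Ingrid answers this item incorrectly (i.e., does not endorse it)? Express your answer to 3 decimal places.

P(θ) = 1 / (1 + exp(−(θ − b)))
Exponent: (-2.61 − 1.56) = -4.1700
1/(1 + e^{4.1700}) = 0.0152
P = 0.0152
P(incorrect) = 1 − 0.0152 = 0.9848

0.985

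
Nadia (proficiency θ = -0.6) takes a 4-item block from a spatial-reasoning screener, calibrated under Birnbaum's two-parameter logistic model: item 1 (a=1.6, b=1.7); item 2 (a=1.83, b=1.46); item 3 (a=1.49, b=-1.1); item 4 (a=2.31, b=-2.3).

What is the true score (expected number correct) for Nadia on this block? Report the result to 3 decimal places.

P(θ) = 1 / (1 + exp(−a(θ − b)))
P_1 = 1/(1+e^{3.6800}) = 0.0246
P_2 = 1/(1+e^{3.7698}) = 0.0225
P_3 = 1/(1+e^{-0.7450}) = 0.6781
P_4 = 1/(1+e^{-3.9270}) = 0.9807
E[score] = 0.0246 + 0.0225 + 0.6781 + 0.9807 = 1.7059

1.706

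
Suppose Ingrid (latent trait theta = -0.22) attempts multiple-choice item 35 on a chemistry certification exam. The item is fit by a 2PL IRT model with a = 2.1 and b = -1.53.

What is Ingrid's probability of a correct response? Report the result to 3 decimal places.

P(theta) = 1 / (1 + exp(−a(theta − b)))
Exponent: 2.1 × (-0.22 − (-1.53)) = 2.7510
1/(1 + e^{-2.7510}) = 0.9400

0.940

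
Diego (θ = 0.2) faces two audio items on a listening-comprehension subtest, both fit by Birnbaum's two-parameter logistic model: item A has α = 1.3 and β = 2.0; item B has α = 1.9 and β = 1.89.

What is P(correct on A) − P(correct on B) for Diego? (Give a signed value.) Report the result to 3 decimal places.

P(θ) = 1 / (1 + exp(−α(θ − β)))
P_A = 0.0879
P_B = 0.0388
P_A − P_B = 0.0491

0.049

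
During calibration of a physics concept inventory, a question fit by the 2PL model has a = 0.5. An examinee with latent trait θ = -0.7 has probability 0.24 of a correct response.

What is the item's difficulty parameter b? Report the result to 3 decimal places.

P(θ) = 1 / (1 + exp(−a(θ − b)))
logit(0.24) = ln(0.24/0.76) = -1.1527
b = θ − logit/(a) = -0.7 − (-1.1527)/0.5000 = 1.6054

1.605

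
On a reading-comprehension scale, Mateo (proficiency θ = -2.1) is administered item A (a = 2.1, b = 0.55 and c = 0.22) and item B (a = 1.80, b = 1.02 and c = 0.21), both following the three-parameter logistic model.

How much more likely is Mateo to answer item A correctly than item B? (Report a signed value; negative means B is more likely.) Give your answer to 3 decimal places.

0.010

P(θ) = c + (1 − c) · 1 / (1 + exp(−a(θ − b)))
P_A = 0.2230
P_B = 0.2129
P_A − P_B = 0.0101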